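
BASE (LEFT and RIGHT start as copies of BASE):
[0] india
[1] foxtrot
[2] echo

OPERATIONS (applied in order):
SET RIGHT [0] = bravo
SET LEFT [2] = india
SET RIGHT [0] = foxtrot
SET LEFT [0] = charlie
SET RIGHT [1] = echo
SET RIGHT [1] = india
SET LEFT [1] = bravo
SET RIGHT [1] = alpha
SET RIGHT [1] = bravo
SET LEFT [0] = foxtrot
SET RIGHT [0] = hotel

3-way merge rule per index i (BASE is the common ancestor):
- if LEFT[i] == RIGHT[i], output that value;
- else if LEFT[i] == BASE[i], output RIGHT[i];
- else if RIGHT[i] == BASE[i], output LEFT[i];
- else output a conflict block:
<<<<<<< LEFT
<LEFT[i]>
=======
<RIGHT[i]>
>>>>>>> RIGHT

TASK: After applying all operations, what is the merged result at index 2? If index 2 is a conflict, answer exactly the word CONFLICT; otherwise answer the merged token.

Final LEFT:  [foxtrot, bravo, india]
Final RIGHT: [hotel, bravo, echo]
i=0: BASE=india L=foxtrot R=hotel all differ -> CONFLICT
i=1: L=bravo R=bravo -> agree -> bravo
i=2: L=india, R=echo=BASE -> take LEFT -> india
Index 2 -> india

Answer: india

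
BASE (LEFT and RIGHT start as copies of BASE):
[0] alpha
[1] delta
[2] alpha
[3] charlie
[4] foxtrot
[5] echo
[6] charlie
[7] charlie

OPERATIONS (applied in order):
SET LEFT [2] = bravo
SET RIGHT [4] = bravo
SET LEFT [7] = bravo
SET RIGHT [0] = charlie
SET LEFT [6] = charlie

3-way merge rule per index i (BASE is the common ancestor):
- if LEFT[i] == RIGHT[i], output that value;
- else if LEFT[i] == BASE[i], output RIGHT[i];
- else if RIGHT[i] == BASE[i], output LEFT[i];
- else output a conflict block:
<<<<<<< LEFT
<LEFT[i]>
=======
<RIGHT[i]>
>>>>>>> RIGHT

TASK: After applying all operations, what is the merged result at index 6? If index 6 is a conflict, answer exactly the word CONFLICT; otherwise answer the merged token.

Final LEFT:  [alpha, delta, bravo, charlie, foxtrot, echo, charlie, bravo]
Final RIGHT: [charlie, delta, alpha, charlie, bravo, echo, charlie, charlie]
i=0: L=alpha=BASE, R=charlie -> take RIGHT -> charlie
i=1: L=delta R=delta -> agree -> delta
i=2: L=bravo, R=alpha=BASE -> take LEFT -> bravo
i=3: L=charlie R=charlie -> agree -> charlie
i=4: L=foxtrot=BASE, R=bravo -> take RIGHT -> bravo
i=5: L=echo R=echo -> agree -> echo
i=6: L=charlie R=charlie -> agree -> charlie
i=7: L=bravo, R=charlie=BASE -> take LEFT -> bravo
Index 6 -> charlie

Answer: charlie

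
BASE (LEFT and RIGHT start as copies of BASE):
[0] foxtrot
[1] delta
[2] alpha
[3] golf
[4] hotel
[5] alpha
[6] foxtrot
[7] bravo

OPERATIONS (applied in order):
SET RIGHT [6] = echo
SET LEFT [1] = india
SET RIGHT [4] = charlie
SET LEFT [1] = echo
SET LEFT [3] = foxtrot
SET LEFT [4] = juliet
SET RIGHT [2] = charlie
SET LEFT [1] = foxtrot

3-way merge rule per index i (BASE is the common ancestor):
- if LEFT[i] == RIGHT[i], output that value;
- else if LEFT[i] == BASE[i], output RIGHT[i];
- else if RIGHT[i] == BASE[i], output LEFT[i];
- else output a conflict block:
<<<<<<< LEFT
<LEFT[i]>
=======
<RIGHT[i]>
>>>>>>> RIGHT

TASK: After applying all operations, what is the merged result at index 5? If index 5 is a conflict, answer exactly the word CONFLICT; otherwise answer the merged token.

Answer: alpha

Derivation:
Final LEFT:  [foxtrot, foxtrot, alpha, foxtrot, juliet, alpha, foxtrot, bravo]
Final RIGHT: [foxtrot, delta, charlie, golf, charlie, alpha, echo, bravo]
i=0: L=foxtrot R=foxtrot -> agree -> foxtrot
i=1: L=foxtrot, R=delta=BASE -> take LEFT -> foxtrot
i=2: L=alpha=BASE, R=charlie -> take RIGHT -> charlie
i=3: L=foxtrot, R=golf=BASE -> take LEFT -> foxtrot
i=4: BASE=hotel L=juliet R=charlie all differ -> CONFLICT
i=5: L=alpha R=alpha -> agree -> alpha
i=6: L=foxtrot=BASE, R=echo -> take RIGHT -> echo
i=7: L=bravo R=bravo -> agree -> bravo
Index 5 -> alpha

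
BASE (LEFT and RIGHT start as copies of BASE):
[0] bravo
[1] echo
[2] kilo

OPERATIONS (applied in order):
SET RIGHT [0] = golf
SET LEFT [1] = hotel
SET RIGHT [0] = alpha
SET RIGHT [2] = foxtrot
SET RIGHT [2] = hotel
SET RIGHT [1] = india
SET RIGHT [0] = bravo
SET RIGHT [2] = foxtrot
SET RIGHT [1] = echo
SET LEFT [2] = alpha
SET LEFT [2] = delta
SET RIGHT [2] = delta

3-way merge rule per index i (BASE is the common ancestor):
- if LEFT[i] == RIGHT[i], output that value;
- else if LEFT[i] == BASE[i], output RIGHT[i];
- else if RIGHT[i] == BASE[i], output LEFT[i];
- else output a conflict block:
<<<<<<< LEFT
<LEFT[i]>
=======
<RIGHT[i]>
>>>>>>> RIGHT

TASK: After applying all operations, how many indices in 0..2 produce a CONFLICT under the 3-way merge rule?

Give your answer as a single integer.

Answer: 0

Derivation:
Final LEFT:  [bravo, hotel, delta]
Final RIGHT: [bravo, echo, delta]
i=0: L=bravo R=bravo -> agree -> bravo
i=1: L=hotel, R=echo=BASE -> take LEFT -> hotel
i=2: L=delta R=delta -> agree -> delta
Conflict count: 0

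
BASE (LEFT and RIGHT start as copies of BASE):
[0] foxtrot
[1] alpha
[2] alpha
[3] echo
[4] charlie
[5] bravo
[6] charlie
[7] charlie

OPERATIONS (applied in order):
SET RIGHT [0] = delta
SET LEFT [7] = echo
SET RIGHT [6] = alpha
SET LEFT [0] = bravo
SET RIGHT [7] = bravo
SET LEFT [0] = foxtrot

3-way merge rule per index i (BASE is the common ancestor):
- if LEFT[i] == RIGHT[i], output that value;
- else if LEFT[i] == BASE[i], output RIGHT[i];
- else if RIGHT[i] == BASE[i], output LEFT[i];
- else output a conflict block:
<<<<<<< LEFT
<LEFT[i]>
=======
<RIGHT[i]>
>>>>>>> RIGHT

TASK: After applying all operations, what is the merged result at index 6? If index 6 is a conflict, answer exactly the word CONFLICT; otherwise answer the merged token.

Answer: alpha

Derivation:
Final LEFT:  [foxtrot, alpha, alpha, echo, charlie, bravo, charlie, echo]
Final RIGHT: [delta, alpha, alpha, echo, charlie, bravo, alpha, bravo]
i=0: L=foxtrot=BASE, R=delta -> take RIGHT -> delta
i=1: L=alpha R=alpha -> agree -> alpha
i=2: L=alpha R=alpha -> agree -> alpha
i=3: L=echo R=echo -> agree -> echo
i=4: L=charlie R=charlie -> agree -> charlie
i=5: L=bravo R=bravo -> agree -> bravo
i=6: L=charlie=BASE, R=alpha -> take RIGHT -> alpha
i=7: BASE=charlie L=echo R=bravo all differ -> CONFLICT
Index 6 -> alpha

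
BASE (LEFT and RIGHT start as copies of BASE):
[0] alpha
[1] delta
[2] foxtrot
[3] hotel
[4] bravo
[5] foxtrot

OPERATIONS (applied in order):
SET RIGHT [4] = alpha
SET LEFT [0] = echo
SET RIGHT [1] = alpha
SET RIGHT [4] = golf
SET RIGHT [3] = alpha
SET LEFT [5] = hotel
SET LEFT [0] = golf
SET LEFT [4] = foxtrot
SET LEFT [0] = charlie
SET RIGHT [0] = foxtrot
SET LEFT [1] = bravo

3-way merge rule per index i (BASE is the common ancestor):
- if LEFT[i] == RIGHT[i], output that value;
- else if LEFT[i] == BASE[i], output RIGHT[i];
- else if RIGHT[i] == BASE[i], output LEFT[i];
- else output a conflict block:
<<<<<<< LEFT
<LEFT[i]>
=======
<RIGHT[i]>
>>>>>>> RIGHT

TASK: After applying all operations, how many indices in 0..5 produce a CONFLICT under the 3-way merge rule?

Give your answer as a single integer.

Answer: 3

Derivation:
Final LEFT:  [charlie, bravo, foxtrot, hotel, foxtrot, hotel]
Final RIGHT: [foxtrot, alpha, foxtrot, alpha, golf, foxtrot]
i=0: BASE=alpha L=charlie R=foxtrot all differ -> CONFLICT
i=1: BASE=delta L=bravo R=alpha all differ -> CONFLICT
i=2: L=foxtrot R=foxtrot -> agree -> foxtrot
i=3: L=hotel=BASE, R=alpha -> take RIGHT -> alpha
i=4: BASE=bravo L=foxtrot R=golf all differ -> CONFLICT
i=5: L=hotel, R=foxtrot=BASE -> take LEFT -> hotel
Conflict count: 3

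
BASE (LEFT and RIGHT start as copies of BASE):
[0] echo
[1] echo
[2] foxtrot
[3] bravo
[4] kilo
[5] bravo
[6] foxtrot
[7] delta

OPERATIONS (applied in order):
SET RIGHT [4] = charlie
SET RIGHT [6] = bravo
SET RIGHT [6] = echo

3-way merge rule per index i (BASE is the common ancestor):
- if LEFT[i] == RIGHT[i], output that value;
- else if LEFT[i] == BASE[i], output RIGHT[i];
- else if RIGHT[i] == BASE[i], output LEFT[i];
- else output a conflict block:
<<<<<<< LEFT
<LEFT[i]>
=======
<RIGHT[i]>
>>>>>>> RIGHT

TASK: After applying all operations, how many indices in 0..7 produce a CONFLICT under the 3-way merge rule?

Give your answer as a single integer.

Final LEFT:  [echo, echo, foxtrot, bravo, kilo, bravo, foxtrot, delta]
Final RIGHT: [echo, echo, foxtrot, bravo, charlie, bravo, echo, delta]
i=0: L=echo R=echo -> agree -> echo
i=1: L=echo R=echo -> agree -> echo
i=2: L=foxtrot R=foxtrot -> agree -> foxtrot
i=3: L=bravo R=bravo -> agree -> bravo
i=4: L=kilo=BASE, R=charlie -> take RIGHT -> charlie
i=5: L=bravo R=bravo -> agree -> bravo
i=6: L=foxtrot=BASE, R=echo -> take RIGHT -> echo
i=7: L=delta R=delta -> agree -> delta
Conflict count: 0

Answer: 0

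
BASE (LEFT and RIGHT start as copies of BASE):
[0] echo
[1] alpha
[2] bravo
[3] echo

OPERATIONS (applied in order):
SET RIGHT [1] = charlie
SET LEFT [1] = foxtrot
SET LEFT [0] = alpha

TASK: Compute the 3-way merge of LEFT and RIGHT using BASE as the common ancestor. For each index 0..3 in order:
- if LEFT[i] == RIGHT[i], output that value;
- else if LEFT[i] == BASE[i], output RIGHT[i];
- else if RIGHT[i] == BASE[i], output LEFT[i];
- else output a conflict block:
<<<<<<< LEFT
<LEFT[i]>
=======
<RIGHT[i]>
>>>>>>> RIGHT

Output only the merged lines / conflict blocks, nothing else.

Final LEFT:  [alpha, foxtrot, bravo, echo]
Final RIGHT: [echo, charlie, bravo, echo]
i=0: L=alpha, R=echo=BASE -> take LEFT -> alpha
i=1: BASE=alpha L=foxtrot R=charlie all differ -> CONFLICT
i=2: L=bravo R=bravo -> agree -> bravo
i=3: L=echo R=echo -> agree -> echo

Answer: alpha
<<<<<<< LEFT
foxtrot
=======
charlie
>>>>>>> RIGHT
bravo
echo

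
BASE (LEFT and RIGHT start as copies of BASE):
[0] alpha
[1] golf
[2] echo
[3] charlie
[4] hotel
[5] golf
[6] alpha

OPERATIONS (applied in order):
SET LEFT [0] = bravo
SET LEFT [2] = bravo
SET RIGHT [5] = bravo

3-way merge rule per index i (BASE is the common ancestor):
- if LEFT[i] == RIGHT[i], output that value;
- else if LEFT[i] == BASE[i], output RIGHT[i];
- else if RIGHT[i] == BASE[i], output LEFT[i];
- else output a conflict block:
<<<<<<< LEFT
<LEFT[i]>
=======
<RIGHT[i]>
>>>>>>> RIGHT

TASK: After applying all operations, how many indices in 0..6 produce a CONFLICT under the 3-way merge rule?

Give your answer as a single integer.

Answer: 0

Derivation:
Final LEFT:  [bravo, golf, bravo, charlie, hotel, golf, alpha]
Final RIGHT: [alpha, golf, echo, charlie, hotel, bravo, alpha]
i=0: L=bravo, R=alpha=BASE -> take LEFT -> bravo
i=1: L=golf R=golf -> agree -> golf
i=2: L=bravo, R=echo=BASE -> take LEFT -> bravo
i=3: L=charlie R=charlie -> agree -> charlie
i=4: L=hotel R=hotel -> agree -> hotel
i=5: L=golf=BASE, R=bravo -> take RIGHT -> bravo
i=6: L=alpha R=alpha -> agree -> alpha
Conflict count: 0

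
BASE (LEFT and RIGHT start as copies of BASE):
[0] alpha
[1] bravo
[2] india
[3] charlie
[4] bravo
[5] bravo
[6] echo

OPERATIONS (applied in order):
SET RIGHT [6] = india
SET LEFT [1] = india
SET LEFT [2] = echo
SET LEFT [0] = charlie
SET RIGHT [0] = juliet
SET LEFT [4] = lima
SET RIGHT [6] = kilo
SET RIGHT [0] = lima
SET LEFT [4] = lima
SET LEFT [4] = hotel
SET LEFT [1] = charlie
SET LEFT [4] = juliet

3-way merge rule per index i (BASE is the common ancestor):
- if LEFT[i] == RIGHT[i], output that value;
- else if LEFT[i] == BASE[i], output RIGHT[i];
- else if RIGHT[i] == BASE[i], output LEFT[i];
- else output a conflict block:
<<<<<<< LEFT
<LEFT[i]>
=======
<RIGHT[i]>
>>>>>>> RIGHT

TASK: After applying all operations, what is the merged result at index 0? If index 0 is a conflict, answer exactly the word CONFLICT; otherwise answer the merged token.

Final LEFT:  [charlie, charlie, echo, charlie, juliet, bravo, echo]
Final RIGHT: [lima, bravo, india, charlie, bravo, bravo, kilo]
i=0: BASE=alpha L=charlie R=lima all differ -> CONFLICT
i=1: L=charlie, R=bravo=BASE -> take LEFT -> charlie
i=2: L=echo, R=india=BASE -> take LEFT -> echo
i=3: L=charlie R=charlie -> agree -> charlie
i=4: L=juliet, R=bravo=BASE -> take LEFT -> juliet
i=5: L=bravo R=bravo -> agree -> bravo
i=6: L=echo=BASE, R=kilo -> take RIGHT -> kilo
Index 0 -> CONFLICT

Answer: CONFLICT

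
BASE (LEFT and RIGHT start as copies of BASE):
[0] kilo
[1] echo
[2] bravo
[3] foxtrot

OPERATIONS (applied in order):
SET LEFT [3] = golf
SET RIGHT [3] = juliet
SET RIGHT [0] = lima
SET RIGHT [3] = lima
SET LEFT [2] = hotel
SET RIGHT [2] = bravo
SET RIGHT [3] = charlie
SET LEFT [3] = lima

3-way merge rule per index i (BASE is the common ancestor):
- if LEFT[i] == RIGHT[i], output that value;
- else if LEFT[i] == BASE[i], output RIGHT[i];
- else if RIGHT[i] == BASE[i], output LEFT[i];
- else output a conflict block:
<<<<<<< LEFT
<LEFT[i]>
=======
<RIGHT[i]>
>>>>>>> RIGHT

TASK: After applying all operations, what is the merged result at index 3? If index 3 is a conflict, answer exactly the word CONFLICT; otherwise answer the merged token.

Final LEFT:  [kilo, echo, hotel, lima]
Final RIGHT: [lima, echo, bravo, charlie]
i=0: L=kilo=BASE, R=lima -> take RIGHT -> lima
i=1: L=echo R=echo -> agree -> echo
i=2: L=hotel, R=bravo=BASE -> take LEFT -> hotel
i=3: BASE=foxtrot L=lima R=charlie all differ -> CONFLICT
Index 3 -> CONFLICT

Answer: CONFLICT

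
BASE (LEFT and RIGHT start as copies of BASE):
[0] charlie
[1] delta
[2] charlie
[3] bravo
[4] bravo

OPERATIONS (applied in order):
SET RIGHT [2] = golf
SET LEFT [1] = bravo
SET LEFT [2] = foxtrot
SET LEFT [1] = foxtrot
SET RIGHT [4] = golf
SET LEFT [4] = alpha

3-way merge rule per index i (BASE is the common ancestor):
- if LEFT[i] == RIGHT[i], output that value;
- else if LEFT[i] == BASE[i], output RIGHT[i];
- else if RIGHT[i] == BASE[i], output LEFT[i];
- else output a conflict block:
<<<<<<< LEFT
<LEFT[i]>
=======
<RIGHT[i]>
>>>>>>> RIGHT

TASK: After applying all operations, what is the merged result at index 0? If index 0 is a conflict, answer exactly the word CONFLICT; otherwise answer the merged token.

Final LEFT:  [charlie, foxtrot, foxtrot, bravo, alpha]
Final RIGHT: [charlie, delta, golf, bravo, golf]
i=0: L=charlie R=charlie -> agree -> charlie
i=1: L=foxtrot, R=delta=BASE -> take LEFT -> foxtrot
i=2: BASE=charlie L=foxtrot R=golf all differ -> CONFLICT
i=3: L=bravo R=bravo -> agree -> bravo
i=4: BASE=bravo L=alpha R=golf all differ -> CONFLICT
Index 0 -> charlie

Answer: charlie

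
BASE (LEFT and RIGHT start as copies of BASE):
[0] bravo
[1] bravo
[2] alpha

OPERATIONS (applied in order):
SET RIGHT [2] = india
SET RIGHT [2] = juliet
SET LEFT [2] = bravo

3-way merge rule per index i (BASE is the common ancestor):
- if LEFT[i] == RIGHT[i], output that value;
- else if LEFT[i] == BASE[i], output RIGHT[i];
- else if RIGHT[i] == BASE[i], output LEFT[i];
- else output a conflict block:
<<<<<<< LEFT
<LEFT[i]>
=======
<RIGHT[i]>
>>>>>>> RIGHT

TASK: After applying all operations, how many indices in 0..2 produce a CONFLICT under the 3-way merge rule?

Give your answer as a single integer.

Answer: 1

Derivation:
Final LEFT:  [bravo, bravo, bravo]
Final RIGHT: [bravo, bravo, juliet]
i=0: L=bravo R=bravo -> agree -> bravo
i=1: L=bravo R=bravo -> agree -> bravo
i=2: BASE=alpha L=bravo R=juliet all differ -> CONFLICT
Conflict count: 1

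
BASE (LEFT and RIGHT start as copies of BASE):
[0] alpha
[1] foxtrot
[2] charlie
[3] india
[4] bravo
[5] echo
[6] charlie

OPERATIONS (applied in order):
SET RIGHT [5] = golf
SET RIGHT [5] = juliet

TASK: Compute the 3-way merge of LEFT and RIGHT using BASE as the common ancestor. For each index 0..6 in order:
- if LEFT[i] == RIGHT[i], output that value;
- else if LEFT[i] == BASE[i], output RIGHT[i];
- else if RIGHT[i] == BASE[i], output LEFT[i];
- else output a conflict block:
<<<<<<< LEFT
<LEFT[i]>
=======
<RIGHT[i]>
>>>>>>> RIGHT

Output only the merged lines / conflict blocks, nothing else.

Answer: alpha
foxtrot
charlie
india
bravo
juliet
charlie

Derivation:
Final LEFT:  [alpha, foxtrot, charlie, india, bravo, echo, charlie]
Final RIGHT: [alpha, foxtrot, charlie, india, bravo, juliet, charlie]
i=0: L=alpha R=alpha -> agree -> alpha
i=1: L=foxtrot R=foxtrot -> agree -> foxtrot
i=2: L=charlie R=charlie -> agree -> charlie
i=3: L=india R=india -> agree -> india
i=4: L=bravo R=bravo -> agree -> bravo
i=5: L=echo=BASE, R=juliet -> take RIGHT -> juliet
i=6: L=charlie R=charlie -> agree -> charlie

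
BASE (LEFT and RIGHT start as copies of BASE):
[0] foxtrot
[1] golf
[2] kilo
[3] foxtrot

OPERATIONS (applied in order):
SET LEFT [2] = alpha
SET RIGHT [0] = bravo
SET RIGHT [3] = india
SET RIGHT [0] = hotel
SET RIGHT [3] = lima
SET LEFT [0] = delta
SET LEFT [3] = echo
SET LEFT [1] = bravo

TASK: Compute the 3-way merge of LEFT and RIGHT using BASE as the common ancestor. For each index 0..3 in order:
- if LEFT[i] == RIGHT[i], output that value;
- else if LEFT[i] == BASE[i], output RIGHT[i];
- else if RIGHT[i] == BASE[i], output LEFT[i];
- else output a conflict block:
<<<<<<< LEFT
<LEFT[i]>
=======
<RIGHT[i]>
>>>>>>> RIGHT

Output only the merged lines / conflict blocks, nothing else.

Answer: <<<<<<< LEFT
delta
=======
hotel
>>>>>>> RIGHT
bravo
alpha
<<<<<<< LEFT
echo
=======
lima
>>>>>>> RIGHT

Derivation:
Final LEFT:  [delta, bravo, alpha, echo]
Final RIGHT: [hotel, golf, kilo, lima]
i=0: BASE=foxtrot L=delta R=hotel all differ -> CONFLICT
i=1: L=bravo, R=golf=BASE -> take LEFT -> bravo
i=2: L=alpha, R=kilo=BASE -> take LEFT -> alpha
i=3: BASE=foxtrot L=echo R=lima all differ -> CONFLICT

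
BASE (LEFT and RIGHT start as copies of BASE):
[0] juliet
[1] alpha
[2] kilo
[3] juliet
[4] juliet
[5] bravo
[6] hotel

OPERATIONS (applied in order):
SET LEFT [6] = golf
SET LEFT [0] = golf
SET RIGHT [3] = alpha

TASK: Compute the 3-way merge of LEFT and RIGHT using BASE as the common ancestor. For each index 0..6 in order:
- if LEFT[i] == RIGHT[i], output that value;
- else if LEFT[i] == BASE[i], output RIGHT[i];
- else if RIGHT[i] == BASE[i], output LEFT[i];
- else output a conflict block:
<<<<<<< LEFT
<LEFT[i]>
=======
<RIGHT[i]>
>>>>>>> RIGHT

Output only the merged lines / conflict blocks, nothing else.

Answer: golf
alpha
kilo
alpha
juliet
bravo
golf

Derivation:
Final LEFT:  [golf, alpha, kilo, juliet, juliet, bravo, golf]
Final RIGHT: [juliet, alpha, kilo, alpha, juliet, bravo, hotel]
i=0: L=golf, R=juliet=BASE -> take LEFT -> golf
i=1: L=alpha R=alpha -> agree -> alpha
i=2: L=kilo R=kilo -> agree -> kilo
i=3: L=juliet=BASE, R=alpha -> take RIGHT -> alpha
i=4: L=juliet R=juliet -> agree -> juliet
i=5: L=bravo R=bravo -> agree -> bravo
i=6: L=golf, R=hotel=BASE -> take LEFT -> golf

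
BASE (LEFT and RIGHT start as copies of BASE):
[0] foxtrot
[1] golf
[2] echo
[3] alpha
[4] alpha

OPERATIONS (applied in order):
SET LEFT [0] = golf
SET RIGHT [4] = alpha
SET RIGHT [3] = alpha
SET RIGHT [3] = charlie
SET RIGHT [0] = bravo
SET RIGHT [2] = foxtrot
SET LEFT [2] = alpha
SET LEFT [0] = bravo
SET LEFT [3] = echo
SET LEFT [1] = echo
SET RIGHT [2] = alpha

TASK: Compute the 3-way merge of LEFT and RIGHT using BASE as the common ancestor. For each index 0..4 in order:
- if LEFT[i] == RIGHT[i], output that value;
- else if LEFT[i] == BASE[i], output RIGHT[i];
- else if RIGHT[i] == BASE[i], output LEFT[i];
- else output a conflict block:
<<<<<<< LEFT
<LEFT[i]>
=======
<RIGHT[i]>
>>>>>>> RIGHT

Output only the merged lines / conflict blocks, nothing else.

Final LEFT:  [bravo, echo, alpha, echo, alpha]
Final RIGHT: [bravo, golf, alpha, charlie, alpha]
i=0: L=bravo R=bravo -> agree -> bravo
i=1: L=echo, R=golf=BASE -> take LEFT -> echo
i=2: L=alpha R=alpha -> agree -> alpha
i=3: BASE=alpha L=echo R=charlie all differ -> CONFLICT
i=4: L=alpha R=alpha -> agree -> alpha

Answer: bravo
echo
alpha
<<<<<<< LEFT
echo
=======
charlie
>>>>>>> RIGHT
alpha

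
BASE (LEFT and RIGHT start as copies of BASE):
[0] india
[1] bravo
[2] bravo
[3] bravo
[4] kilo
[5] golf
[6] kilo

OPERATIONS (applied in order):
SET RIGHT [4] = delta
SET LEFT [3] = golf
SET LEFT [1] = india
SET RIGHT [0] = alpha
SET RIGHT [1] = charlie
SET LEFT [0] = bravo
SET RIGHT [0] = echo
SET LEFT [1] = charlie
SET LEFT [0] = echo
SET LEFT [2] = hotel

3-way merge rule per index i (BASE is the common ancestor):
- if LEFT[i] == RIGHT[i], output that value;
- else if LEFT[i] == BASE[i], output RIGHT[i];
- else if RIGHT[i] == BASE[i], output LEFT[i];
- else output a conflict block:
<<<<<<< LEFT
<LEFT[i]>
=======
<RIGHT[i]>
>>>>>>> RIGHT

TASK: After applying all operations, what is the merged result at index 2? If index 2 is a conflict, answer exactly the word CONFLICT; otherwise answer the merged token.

Answer: hotel

Derivation:
Final LEFT:  [echo, charlie, hotel, golf, kilo, golf, kilo]
Final RIGHT: [echo, charlie, bravo, bravo, delta, golf, kilo]
i=0: L=echo R=echo -> agree -> echo
i=1: L=charlie R=charlie -> agree -> charlie
i=2: L=hotel, R=bravo=BASE -> take LEFT -> hotel
i=3: L=golf, R=bravo=BASE -> take LEFT -> golf
i=4: L=kilo=BASE, R=delta -> take RIGHT -> delta
i=5: L=golf R=golf -> agree -> golf
i=6: L=kilo R=kilo -> agree -> kilo
Index 2 -> hotel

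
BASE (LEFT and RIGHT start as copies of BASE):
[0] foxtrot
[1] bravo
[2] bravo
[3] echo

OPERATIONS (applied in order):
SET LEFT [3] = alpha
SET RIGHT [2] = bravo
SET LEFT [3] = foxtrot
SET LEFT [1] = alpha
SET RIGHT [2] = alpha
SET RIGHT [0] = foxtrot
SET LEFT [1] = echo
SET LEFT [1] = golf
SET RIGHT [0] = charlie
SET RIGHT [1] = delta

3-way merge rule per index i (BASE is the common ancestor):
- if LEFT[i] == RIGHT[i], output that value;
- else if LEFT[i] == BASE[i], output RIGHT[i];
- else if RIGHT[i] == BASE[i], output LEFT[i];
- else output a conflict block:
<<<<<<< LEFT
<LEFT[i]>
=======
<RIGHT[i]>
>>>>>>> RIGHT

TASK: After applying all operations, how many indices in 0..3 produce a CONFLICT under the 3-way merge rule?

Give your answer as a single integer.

Answer: 1

Derivation:
Final LEFT:  [foxtrot, golf, bravo, foxtrot]
Final RIGHT: [charlie, delta, alpha, echo]
i=0: L=foxtrot=BASE, R=charlie -> take RIGHT -> charlie
i=1: BASE=bravo L=golf R=delta all differ -> CONFLICT
i=2: L=bravo=BASE, R=alpha -> take RIGHT -> alpha
i=3: L=foxtrot, R=echo=BASE -> take LEFT -> foxtrot
Conflict count: 1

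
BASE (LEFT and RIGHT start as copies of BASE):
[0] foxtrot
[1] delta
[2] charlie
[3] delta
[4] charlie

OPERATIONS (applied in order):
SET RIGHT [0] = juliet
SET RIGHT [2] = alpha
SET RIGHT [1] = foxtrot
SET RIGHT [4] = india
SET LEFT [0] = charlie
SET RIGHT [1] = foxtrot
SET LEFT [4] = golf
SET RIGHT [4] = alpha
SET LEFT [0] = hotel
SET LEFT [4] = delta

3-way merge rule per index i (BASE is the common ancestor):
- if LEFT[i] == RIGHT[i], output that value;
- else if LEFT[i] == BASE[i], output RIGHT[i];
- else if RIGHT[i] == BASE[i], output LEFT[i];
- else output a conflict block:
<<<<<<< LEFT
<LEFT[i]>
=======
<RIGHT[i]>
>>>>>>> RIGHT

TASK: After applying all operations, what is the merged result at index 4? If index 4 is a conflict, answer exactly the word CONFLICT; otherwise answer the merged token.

Answer: CONFLICT

Derivation:
Final LEFT:  [hotel, delta, charlie, delta, delta]
Final RIGHT: [juliet, foxtrot, alpha, delta, alpha]
i=0: BASE=foxtrot L=hotel R=juliet all differ -> CONFLICT
i=1: L=delta=BASE, R=foxtrot -> take RIGHT -> foxtrot
i=2: L=charlie=BASE, R=alpha -> take RIGHT -> alpha
i=3: L=delta R=delta -> agree -> delta
i=4: BASE=charlie L=delta R=alpha all differ -> CONFLICT
Index 4 -> CONFLICT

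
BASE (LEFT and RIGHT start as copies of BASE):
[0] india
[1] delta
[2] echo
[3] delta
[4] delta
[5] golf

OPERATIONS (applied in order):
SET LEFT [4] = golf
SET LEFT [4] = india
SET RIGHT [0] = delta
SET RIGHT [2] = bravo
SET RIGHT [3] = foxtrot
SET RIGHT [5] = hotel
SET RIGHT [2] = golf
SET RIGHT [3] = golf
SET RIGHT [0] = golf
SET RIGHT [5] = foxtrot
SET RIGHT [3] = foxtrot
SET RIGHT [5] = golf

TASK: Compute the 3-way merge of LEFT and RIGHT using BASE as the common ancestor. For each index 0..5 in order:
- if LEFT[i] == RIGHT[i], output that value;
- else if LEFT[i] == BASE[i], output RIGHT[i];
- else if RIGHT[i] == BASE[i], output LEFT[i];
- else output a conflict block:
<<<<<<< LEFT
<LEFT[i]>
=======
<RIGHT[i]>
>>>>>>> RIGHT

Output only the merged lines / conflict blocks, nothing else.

Answer: golf
delta
golf
foxtrot
india
golf

Derivation:
Final LEFT:  [india, delta, echo, delta, india, golf]
Final RIGHT: [golf, delta, golf, foxtrot, delta, golf]
i=0: L=india=BASE, R=golf -> take RIGHT -> golf
i=1: L=delta R=delta -> agree -> delta
i=2: L=echo=BASE, R=golf -> take RIGHT -> golf
i=3: L=delta=BASE, R=foxtrot -> take RIGHT -> foxtrot
i=4: L=india, R=delta=BASE -> take LEFT -> india
i=5: L=golf R=golf -> agree -> golf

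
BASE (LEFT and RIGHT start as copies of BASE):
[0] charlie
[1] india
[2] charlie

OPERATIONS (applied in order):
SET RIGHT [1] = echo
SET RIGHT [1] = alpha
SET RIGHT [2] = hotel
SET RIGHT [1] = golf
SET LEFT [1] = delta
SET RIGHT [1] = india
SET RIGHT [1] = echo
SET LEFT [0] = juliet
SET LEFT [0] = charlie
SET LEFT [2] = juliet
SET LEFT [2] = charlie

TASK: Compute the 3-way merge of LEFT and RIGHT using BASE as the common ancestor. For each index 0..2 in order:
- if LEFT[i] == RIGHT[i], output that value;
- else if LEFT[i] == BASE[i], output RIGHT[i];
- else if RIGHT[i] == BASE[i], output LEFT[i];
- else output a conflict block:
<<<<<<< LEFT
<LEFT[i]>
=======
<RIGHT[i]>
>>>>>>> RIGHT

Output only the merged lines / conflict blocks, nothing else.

Final LEFT:  [charlie, delta, charlie]
Final RIGHT: [charlie, echo, hotel]
i=0: L=charlie R=charlie -> agree -> charlie
i=1: BASE=india L=delta R=echo all differ -> CONFLICT
i=2: L=charlie=BASE, R=hotel -> take RIGHT -> hotel

Answer: charlie
<<<<<<< LEFT
delta
=======
echo
>>>>>>> RIGHT
hotel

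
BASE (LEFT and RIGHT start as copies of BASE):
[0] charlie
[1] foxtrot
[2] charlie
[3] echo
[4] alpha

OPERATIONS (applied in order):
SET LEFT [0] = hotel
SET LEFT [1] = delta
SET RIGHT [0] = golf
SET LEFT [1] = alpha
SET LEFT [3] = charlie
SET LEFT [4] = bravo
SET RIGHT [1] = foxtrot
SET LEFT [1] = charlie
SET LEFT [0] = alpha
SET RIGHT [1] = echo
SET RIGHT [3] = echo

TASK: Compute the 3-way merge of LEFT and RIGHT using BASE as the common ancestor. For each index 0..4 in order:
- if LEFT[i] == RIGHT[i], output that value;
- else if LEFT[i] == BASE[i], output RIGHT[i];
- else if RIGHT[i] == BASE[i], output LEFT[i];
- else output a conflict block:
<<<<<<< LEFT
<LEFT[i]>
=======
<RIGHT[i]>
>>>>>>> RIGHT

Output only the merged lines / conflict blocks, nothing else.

Answer: <<<<<<< LEFT
alpha
=======
golf
>>>>>>> RIGHT
<<<<<<< LEFT
charlie
=======
echo
>>>>>>> RIGHT
charlie
charlie
bravo

Derivation:
Final LEFT:  [alpha, charlie, charlie, charlie, bravo]
Final RIGHT: [golf, echo, charlie, echo, alpha]
i=0: BASE=charlie L=alpha R=golf all differ -> CONFLICT
i=1: BASE=foxtrot L=charlie R=echo all differ -> CONFLICT
i=2: L=charlie R=charlie -> agree -> charlie
i=3: L=charlie, R=echo=BASE -> take LEFT -> charlie
i=4: L=bravo, R=alpha=BASE -> take LEFT -> bravo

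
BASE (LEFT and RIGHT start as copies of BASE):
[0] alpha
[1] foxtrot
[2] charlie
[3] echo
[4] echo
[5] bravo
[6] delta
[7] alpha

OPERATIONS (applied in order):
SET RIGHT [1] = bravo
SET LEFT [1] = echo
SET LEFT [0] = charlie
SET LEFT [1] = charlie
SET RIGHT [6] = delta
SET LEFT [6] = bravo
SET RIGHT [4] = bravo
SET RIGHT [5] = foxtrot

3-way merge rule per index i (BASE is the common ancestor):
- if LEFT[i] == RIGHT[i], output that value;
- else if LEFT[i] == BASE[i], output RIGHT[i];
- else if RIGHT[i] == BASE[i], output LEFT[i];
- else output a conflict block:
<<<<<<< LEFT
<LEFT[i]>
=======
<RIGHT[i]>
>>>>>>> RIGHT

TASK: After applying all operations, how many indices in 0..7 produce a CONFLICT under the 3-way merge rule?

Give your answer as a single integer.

Final LEFT:  [charlie, charlie, charlie, echo, echo, bravo, bravo, alpha]
Final RIGHT: [alpha, bravo, charlie, echo, bravo, foxtrot, delta, alpha]
i=0: L=charlie, R=alpha=BASE -> take LEFT -> charlie
i=1: BASE=foxtrot L=charlie R=bravo all differ -> CONFLICT
i=2: L=charlie R=charlie -> agree -> charlie
i=3: L=echo R=echo -> agree -> echo
i=4: L=echo=BASE, R=bravo -> take RIGHT -> bravo
i=5: L=bravo=BASE, R=foxtrot -> take RIGHT -> foxtrot
i=6: L=bravo, R=delta=BASE -> take LEFT -> bravo
i=7: L=alpha R=alpha -> agree -> alpha
Conflict count: 1

Answer: 1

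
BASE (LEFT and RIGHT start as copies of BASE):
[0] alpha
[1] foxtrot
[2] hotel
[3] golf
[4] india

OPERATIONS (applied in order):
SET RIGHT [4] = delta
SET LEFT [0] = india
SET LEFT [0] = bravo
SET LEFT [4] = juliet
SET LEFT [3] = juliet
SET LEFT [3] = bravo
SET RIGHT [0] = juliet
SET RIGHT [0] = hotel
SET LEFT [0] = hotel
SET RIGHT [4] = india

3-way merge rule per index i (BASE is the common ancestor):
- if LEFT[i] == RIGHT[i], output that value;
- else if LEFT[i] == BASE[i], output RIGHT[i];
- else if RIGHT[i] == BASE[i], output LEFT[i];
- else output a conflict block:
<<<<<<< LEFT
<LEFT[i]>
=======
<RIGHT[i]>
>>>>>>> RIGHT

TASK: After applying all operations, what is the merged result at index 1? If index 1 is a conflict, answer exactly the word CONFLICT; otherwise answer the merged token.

Answer: foxtrot

Derivation:
Final LEFT:  [hotel, foxtrot, hotel, bravo, juliet]
Final RIGHT: [hotel, foxtrot, hotel, golf, india]
i=0: L=hotel R=hotel -> agree -> hotel
i=1: L=foxtrot R=foxtrot -> agree -> foxtrot
i=2: L=hotel R=hotel -> agree -> hotel
i=3: L=bravo, R=golf=BASE -> take LEFT -> bravo
i=4: L=juliet, R=india=BASE -> take LEFT -> juliet
Index 1 -> foxtrot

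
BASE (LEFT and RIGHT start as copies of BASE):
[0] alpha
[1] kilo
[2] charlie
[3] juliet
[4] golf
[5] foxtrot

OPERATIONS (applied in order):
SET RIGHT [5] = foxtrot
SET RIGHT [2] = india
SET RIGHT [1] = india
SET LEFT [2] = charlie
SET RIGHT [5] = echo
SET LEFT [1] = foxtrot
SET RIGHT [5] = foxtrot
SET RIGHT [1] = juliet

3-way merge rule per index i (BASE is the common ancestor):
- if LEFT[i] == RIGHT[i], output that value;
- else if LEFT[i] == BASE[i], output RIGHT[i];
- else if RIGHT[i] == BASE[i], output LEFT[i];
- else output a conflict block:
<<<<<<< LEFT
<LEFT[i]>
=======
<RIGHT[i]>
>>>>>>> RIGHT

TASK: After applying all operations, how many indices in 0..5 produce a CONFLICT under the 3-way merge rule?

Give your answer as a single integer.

Answer: 1

Derivation:
Final LEFT:  [alpha, foxtrot, charlie, juliet, golf, foxtrot]
Final RIGHT: [alpha, juliet, india, juliet, golf, foxtrot]
i=0: L=alpha R=alpha -> agree -> alpha
i=1: BASE=kilo L=foxtrot R=juliet all differ -> CONFLICT
i=2: L=charlie=BASE, R=india -> take RIGHT -> india
i=3: L=juliet R=juliet -> agree -> juliet
i=4: L=golf R=golf -> agree -> golf
i=5: L=foxtrot R=foxtrot -> agree -> foxtrot
Conflict count: 1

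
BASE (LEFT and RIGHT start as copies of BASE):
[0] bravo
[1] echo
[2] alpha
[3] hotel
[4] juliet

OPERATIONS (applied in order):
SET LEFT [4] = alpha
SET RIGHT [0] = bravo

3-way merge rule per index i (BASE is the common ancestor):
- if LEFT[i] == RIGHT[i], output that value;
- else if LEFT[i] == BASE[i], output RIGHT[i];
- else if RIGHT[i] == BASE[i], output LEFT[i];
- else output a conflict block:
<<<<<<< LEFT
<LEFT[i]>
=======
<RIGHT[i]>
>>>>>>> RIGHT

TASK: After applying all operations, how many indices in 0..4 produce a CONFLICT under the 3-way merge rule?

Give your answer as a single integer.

Final LEFT:  [bravo, echo, alpha, hotel, alpha]
Final RIGHT: [bravo, echo, alpha, hotel, juliet]
i=0: L=bravo R=bravo -> agree -> bravo
i=1: L=echo R=echo -> agree -> echo
i=2: L=alpha R=alpha -> agree -> alpha
i=3: L=hotel R=hotel -> agree -> hotel
i=4: L=alpha, R=juliet=BASE -> take LEFT -> alpha
Conflict count: 0

Answer: 0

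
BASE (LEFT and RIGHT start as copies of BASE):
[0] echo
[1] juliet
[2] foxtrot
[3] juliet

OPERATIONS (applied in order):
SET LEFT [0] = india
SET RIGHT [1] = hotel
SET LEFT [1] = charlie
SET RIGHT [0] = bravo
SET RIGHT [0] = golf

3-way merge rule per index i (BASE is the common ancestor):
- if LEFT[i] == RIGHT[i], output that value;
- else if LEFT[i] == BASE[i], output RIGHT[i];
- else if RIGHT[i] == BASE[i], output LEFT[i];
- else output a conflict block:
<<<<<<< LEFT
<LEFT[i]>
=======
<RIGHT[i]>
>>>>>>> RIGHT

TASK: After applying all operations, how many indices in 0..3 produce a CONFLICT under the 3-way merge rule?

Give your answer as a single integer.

Answer: 2

Derivation:
Final LEFT:  [india, charlie, foxtrot, juliet]
Final RIGHT: [golf, hotel, foxtrot, juliet]
i=0: BASE=echo L=india R=golf all differ -> CONFLICT
i=1: BASE=juliet L=charlie R=hotel all differ -> CONFLICT
i=2: L=foxtrot R=foxtrot -> agree -> foxtrot
i=3: L=juliet R=juliet -> agree -> juliet
Conflict count: 2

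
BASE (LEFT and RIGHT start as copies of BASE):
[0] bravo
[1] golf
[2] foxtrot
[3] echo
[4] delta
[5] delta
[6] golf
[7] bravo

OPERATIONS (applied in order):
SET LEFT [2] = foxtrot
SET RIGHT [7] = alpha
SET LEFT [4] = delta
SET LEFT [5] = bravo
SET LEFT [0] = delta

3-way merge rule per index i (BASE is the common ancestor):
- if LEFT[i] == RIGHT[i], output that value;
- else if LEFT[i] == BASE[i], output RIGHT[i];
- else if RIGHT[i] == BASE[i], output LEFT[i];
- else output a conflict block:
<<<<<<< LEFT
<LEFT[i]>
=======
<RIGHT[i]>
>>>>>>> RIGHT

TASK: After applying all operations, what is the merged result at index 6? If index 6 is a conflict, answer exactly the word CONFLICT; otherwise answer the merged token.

Answer: golf

Derivation:
Final LEFT:  [delta, golf, foxtrot, echo, delta, bravo, golf, bravo]
Final RIGHT: [bravo, golf, foxtrot, echo, delta, delta, golf, alpha]
i=0: L=delta, R=bravo=BASE -> take LEFT -> delta
i=1: L=golf R=golf -> agree -> golf
i=2: L=foxtrot R=foxtrot -> agree -> foxtrot
i=3: L=echo R=echo -> agree -> echo
i=4: L=delta R=delta -> agree -> delta
i=5: L=bravo, R=delta=BASE -> take LEFT -> bravo
i=6: L=golf R=golf -> agree -> golf
i=7: L=bravo=BASE, R=alpha -> take RIGHT -> alpha
Index 6 -> golf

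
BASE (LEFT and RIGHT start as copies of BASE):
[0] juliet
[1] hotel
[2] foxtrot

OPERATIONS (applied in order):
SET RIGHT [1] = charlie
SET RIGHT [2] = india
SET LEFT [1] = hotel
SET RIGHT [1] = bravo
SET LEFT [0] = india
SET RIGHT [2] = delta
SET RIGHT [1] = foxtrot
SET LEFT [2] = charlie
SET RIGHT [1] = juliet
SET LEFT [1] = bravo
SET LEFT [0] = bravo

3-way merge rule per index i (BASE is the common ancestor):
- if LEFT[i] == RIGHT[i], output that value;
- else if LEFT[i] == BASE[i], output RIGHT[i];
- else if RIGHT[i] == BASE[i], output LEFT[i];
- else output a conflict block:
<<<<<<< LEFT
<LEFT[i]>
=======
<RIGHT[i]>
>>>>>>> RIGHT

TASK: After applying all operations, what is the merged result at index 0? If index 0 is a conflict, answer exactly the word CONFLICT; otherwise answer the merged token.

Final LEFT:  [bravo, bravo, charlie]
Final RIGHT: [juliet, juliet, delta]
i=0: L=bravo, R=juliet=BASE -> take LEFT -> bravo
i=1: BASE=hotel L=bravo R=juliet all differ -> CONFLICT
i=2: BASE=foxtrot L=charlie R=delta all differ -> CONFLICT
Index 0 -> bravo

Answer: bravo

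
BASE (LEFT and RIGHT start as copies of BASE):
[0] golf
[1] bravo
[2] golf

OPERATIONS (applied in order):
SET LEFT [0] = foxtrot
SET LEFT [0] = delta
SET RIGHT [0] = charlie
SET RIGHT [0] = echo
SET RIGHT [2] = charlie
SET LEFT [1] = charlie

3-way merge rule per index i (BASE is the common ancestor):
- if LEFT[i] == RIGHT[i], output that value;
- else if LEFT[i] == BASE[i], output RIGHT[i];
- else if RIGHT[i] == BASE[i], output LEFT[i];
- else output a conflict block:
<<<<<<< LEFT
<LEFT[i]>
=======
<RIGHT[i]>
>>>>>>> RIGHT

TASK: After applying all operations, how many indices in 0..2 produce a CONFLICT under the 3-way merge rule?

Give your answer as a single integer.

Answer: 1

Derivation:
Final LEFT:  [delta, charlie, golf]
Final RIGHT: [echo, bravo, charlie]
i=0: BASE=golf L=delta R=echo all differ -> CONFLICT
i=1: L=charlie, R=bravo=BASE -> take LEFT -> charlie
i=2: L=golf=BASE, R=charlie -> take RIGHT -> charlie
Conflict count: 1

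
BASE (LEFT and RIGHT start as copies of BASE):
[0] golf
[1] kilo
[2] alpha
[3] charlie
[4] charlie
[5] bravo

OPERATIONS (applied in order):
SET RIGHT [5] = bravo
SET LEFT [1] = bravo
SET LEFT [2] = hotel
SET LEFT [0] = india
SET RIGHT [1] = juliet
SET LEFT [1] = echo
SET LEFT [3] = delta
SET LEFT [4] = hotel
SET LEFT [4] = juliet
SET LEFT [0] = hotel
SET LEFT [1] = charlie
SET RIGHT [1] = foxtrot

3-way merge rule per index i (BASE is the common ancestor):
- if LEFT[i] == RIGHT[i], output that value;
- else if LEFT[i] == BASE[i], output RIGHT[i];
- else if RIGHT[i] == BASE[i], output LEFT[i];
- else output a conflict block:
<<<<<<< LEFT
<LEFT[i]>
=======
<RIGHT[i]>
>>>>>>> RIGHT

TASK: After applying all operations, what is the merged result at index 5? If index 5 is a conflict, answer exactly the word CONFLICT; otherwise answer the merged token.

Answer: bravo

Derivation:
Final LEFT:  [hotel, charlie, hotel, delta, juliet, bravo]
Final RIGHT: [golf, foxtrot, alpha, charlie, charlie, bravo]
i=0: L=hotel, R=golf=BASE -> take LEFT -> hotel
i=1: BASE=kilo L=charlie R=foxtrot all differ -> CONFLICT
i=2: L=hotel, R=alpha=BASE -> take LEFT -> hotel
i=3: L=delta, R=charlie=BASE -> take LEFT -> delta
i=4: L=juliet, R=charlie=BASE -> take LEFT -> juliet
i=5: L=bravo R=bravo -> agree -> bravo
Index 5 -> bravo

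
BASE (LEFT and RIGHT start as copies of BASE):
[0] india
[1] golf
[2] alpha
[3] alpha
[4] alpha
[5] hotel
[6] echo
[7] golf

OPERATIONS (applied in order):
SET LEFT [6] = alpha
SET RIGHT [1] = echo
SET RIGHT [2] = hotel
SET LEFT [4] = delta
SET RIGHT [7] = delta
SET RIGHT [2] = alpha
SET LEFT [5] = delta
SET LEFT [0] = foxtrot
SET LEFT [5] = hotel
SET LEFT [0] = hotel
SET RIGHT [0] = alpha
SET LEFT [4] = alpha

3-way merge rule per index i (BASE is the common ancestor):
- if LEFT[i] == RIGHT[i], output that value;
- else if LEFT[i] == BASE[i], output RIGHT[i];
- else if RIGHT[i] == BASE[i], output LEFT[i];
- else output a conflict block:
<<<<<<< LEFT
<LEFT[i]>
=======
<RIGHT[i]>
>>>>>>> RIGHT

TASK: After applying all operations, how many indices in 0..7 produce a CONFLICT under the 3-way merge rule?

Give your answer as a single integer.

Final LEFT:  [hotel, golf, alpha, alpha, alpha, hotel, alpha, golf]
Final RIGHT: [alpha, echo, alpha, alpha, alpha, hotel, echo, delta]
i=0: BASE=india L=hotel R=alpha all differ -> CONFLICT
i=1: L=golf=BASE, R=echo -> take RIGHT -> echo
i=2: L=alpha R=alpha -> agree -> alpha
i=3: L=alpha R=alpha -> agree -> alpha
i=4: L=alpha R=alpha -> agree -> alpha
i=5: L=hotel R=hotel -> agree -> hotel
i=6: L=alpha, R=echo=BASE -> take LEFT -> alpha
i=7: L=golf=BASE, R=delta -> take RIGHT -> delta
Conflict count: 1

Answer: 1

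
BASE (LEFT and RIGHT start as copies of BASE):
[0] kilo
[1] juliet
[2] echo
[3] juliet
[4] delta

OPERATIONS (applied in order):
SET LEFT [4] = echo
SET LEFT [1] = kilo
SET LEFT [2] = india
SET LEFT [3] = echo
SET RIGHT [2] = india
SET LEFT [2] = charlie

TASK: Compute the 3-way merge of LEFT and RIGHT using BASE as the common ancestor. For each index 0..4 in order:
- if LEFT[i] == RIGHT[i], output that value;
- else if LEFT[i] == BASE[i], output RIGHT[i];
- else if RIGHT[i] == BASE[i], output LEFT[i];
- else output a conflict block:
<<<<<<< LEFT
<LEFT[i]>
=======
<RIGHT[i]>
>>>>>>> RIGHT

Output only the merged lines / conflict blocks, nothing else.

Answer: kilo
kilo
<<<<<<< LEFT
charlie
=======
india
>>>>>>> RIGHT
echo
echo

Derivation:
Final LEFT:  [kilo, kilo, charlie, echo, echo]
Final RIGHT: [kilo, juliet, india, juliet, delta]
i=0: L=kilo R=kilo -> agree -> kilo
i=1: L=kilo, R=juliet=BASE -> take LEFT -> kilo
i=2: BASE=echo L=charlie R=india all differ -> CONFLICT
i=3: L=echo, R=juliet=BASE -> take LEFT -> echo
i=4: L=echo, R=delta=BASE -> take LEFT -> echo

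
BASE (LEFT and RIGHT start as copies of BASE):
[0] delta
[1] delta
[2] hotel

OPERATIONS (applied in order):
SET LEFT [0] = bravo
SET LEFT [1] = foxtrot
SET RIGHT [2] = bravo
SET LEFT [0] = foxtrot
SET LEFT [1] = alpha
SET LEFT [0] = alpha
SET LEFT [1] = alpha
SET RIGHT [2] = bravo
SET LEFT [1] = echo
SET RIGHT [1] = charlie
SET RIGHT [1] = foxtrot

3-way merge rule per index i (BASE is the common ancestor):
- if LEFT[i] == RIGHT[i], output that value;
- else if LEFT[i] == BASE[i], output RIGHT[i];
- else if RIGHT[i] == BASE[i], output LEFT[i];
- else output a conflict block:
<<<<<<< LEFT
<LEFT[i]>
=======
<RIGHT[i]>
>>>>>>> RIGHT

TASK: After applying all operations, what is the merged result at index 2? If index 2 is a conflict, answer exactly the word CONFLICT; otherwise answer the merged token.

Final LEFT:  [alpha, echo, hotel]
Final RIGHT: [delta, foxtrot, bravo]
i=0: L=alpha, R=delta=BASE -> take LEFT -> alpha
i=1: BASE=delta L=echo R=foxtrot all differ -> CONFLICT
i=2: L=hotel=BASE, R=bravo -> take RIGHT -> bravo
Index 2 -> bravo

Answer: bravo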